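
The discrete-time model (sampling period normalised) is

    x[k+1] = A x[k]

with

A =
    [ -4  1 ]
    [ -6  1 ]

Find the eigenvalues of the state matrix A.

-2, -1

det(zI - A) = z^2 - (tr A)z + det A, with tr A = (-4) + 1 = -3 and det A = (-4)·1 - 1·(-6) = -4 - (-6) = 2.
So p(z) = det(zI - A) = z^2 + 3z + 2.
Factor z^2 + 3z + 2: two numbers with sum -3 and product 2 are -1 and -2, so z^2 + 3z + 2 = (z + 1)(z + 2).
Hence p(z) = (z + 1) (z + 2), with roots -2, -1.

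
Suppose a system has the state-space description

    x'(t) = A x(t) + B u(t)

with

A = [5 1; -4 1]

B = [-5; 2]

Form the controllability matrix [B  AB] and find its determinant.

-64

AB = [[-23], [22]]
Controllability matrix C = [B  AB] = [[-5, -23], [2, 22]]
det(C) = (-5)·22 - (-23)·2 = -110 - (-46) = -64
Since det(C) ≠ 0, rank(C) = 2 and the system is completely controllable.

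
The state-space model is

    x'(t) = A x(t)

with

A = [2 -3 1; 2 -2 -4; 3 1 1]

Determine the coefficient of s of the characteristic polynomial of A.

Expand det(sI - A) for the 3×3 matrix.
p(s) = s^3 - s^2 + 3s - 54.
(Check: constant term = det(-A) = (-1)^3 det A = -54; coefficient of s^2 = -tr A = -1.)
The coefficient of s is 3.

3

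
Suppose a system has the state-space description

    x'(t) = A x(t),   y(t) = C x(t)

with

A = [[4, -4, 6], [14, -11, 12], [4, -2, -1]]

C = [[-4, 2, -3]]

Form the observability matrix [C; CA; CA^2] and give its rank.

CA = [[0, 0, 3]]
CA^2 = [[12, -6, -3]]
Observability matrix O = [C; CA; CA^2] = [[-4, 2, -3], [0, 0, 3], [12, -6, -3]]
The columns c1, c2, c3 of O are linearly dependent: c1 + 2·c2 = 0 (check each entry), so rank(O) ≤ 2.
The 2×2 minor from rows 1, 2, columns 1, 3 is (-4)·3 - (-3)·0 = -12 - 0 = -12 ≠ 0, so rank(O) = 2.
rank(O) = 2 < n = 3, so the pair (A, C) is not completely observable.

2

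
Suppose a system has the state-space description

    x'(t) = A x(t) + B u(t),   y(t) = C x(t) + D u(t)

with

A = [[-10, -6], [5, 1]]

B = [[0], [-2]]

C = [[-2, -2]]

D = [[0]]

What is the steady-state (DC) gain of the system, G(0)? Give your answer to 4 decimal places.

G(0) = C(-A)^{-1}B + D = -C A^{-1} B + D.
det A = 20, so A^{-1} = (1/20)·adj(A) = [[1/20, 3/10], [-1/4, -1/2]]
A^{-1} B = [-3/5, 1]^T
C A^{-1} B = -4/5
G(0) = D - C A^{-1} B = 0 - (-4/5) = 4/5 ≈ 0.8000

0.8000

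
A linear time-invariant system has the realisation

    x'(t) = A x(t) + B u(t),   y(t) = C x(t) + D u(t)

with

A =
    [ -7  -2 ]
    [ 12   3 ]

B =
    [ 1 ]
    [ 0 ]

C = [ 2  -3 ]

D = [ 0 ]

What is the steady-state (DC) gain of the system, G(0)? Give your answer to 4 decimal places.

-14.0000

G(0) = C(-A)^{-1}B + D = -C A^{-1} B + D.
det A = 3, so A^{-1} = (1/3)·adj(A) = [[1, 2/3], [-4, -7/3]]
A^{-1} B = [1, -4]^T
C A^{-1} B = 14
G(0) = D - C A^{-1} B = 0 - (14) = -14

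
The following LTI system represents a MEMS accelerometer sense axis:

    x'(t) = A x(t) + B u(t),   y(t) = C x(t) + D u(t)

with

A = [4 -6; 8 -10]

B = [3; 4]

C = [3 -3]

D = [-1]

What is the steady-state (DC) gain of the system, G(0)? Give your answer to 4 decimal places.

-1.7500

G(0) = C(-A)^{-1}B + D = -C A^{-1} B + D.
det A = 8, so A^{-1} = (1/8)·adj(A) = [[-5/4, 3/4], [-1, 1/2]]
A^{-1} B = [-3/4, -1]^T
C A^{-1} B = 3/4
G(0) = D - C A^{-1} B = -1 - (3/4) = -7/4 ≈ -1.7500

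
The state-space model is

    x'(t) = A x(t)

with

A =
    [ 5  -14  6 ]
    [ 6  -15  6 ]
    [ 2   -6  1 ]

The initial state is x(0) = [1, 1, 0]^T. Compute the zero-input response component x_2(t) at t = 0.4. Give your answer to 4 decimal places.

-0.1964

det(sI - A) = s^3 - (tr A)s^2 + (M11 + M22 + M33)s - det A, where Mii is the 2×2 principal minor of A obtained by deleting row i and column i.
tr A = 5 + (-15) + 1 = -9; M11 = (-15)·1 - 6·(-6) = -15 - (-36) = 21; M22 = 5·1 - 6·2 = 5 - 12 = -7; M33 = 5·(-15) - (-14)·6 = -75 - (-84) = 9; sum of minors = 23.
det A = 5·((-15)·1 - 6·(-6)) - (-14)·(6·1 - 6·2) + 6·(6·(-6) - (-15)·2) = 5·21 - (-14)·(-6) + 6·(-6) = -15.
So p(s) = det(sI - A) = s^3 + 9s^2 + 23s + 15.
Rational-root test: any integer root divides 15. Testing small divisors, s = -1 works: p(-1) = -1 + 9 + (-23) + 15 = 0, so (s + 1) is a factor.
Dividing, p(s) = (s + 1)(s^2 + 8s + 15).
Factor s^2 + 8s + 15: two numbers with sum -8 and product 15 are -3 and -5, so s^2 + 8s + 15 = (s + 3)(s + 5).
Hence p(s) = (s + 1) (s + 3) (s + 5), with roots -5, -3, -1.
The eigenvalues -5, -3, -1 are distinct and real, so A is diagonalisable and x(t) = e^{At} x(0) = V diag(e^{λ_i t}) V^{-1} x(0), where the columns of V are the eigenvectors.
λ = -5: A - (-5)I = [[10, -14, 6], [6, -10, 6], [2, -6, 6]]. v must be orthogonal to every row; (row 1) × (row 2) = [-24, -24, -16], so take v_1 = [-3, -3, -2]^T.
λ = -3: A - (-3)I = [[8, -14, 6], [6, -12, 6], [2, -6, 4]]. v must be orthogonal to every row; (row 1) × (row 2) = [-12, -12, -12], so take v_2 = [1, 1, 1]^T.
λ = -1: A - (-1)I = [[6, -14, 6], [6, -14, 6], [2, -6, 2]]. v must be orthogonal to every row; (row 1) × (row 3) = [8, 0, -8], so take v_3 = [-1, 0, 1]^T.
V = [v_1 v_2 v_3] = [[-3, 1, -1], [-3, 1, 0], [-2, 1, 1]] has det V = 1, so V^{-1} = adj(V)/det V = [[1, -2, 1], [3, -5, 3], [-1, 1, 0]].
Modal coordinates z(0) = V^{-1} x(0): 1·1 + (-2)·1 + 1·0 = -1; 3·1 + (-5)·1 + 3·0 = -2; (-1)·1 + 1·1 + 0·0 = 0; so z(0) = [-1, -2, 0]^T.
x_2(t) = Σ_i (v_i)_2 · z_i(0) · e^{λ_i t} (row 2 of V times the modal terms).
x_2(0.4) = (-3)·(-1)·e^{-5·0.4} + 1·(-2)·e^{-3·0.4} + 0·0·e^{-1·0.4} = 3·0.135335 + (-2)·0.301194 + 0·0.670320 = -0.1964.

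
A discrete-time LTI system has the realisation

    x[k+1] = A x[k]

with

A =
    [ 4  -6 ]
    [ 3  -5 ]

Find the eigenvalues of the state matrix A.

det(zI - A) = z^2 - (tr A)z + det A, with tr A = 4 + (-5) = -1 and det A = 4·(-5) - (-6)·3 = -20 - (-18) = -2.
So p(z) = det(zI - A) = z^2 + z - 2.
Factor z^2 + z - 2: two numbers with sum -1 and product -2 are 1 and -2, so z^2 + z - 2 = (z - 1)(z + 2).
Hence p(z) = (z - 1) (z + 2), with roots -2, 1.

-2, 1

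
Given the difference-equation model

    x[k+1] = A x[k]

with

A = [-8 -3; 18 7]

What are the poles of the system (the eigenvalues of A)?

-2, 1

det(zI - A) = z^2 - (tr A)z + det A, with tr A = (-8) + 7 = -1 and det A = (-8)·7 - (-3)·18 = -56 - (-54) = -2.
So p(z) = det(zI - A) = z^2 + z - 2.
Factor z^2 + z - 2: two numbers with sum -1 and product -2 are 1 and -2, so z^2 + z - 2 = (z - 1)(z + 2).
Hence p(z) = (z - 1) (z + 2), with roots -2, 1.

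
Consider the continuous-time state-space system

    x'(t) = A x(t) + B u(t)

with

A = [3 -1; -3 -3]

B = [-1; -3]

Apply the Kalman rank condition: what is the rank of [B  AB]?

2

AB = [[0], [12]]
Controllability matrix C = [B  AB] = [[-1, 0], [-3, 12]]
det(C) = (-1)·12 - 0·(-3) = -12 - 0 = -12 ≠ 0, so rank(C) = 2.
rank(C) = 2 = n, so the pair (A, B) is completely controllable.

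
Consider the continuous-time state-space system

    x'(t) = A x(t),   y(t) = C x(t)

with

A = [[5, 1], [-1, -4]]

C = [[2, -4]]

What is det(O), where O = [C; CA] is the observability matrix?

92

CA = [[14, 18]]
Observability matrix O = [C; CA] = [[2, -4], [14, 18]]
det(O) = 2·18 - (-4)·14 = 36 - (-56) = 92
Since det(O) ≠ 0, rank(O) = 2 and the system is completely observable.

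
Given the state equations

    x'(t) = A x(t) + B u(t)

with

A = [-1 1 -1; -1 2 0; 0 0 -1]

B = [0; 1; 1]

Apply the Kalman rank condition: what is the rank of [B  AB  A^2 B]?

3

AB = [[0], [2], [-1]]
A^2B = [[3], [4], [1]]
Controllability matrix C = [B  AB  A^2B] = [[0, 0, 3], [1, 2, 4], [1, -1, 1]]
det(C) = 0·(2·1 - 4·(-1)) - 0·(1·1 - 4·1) + 3·(1·(-1) - 2·1) = 0·6 - 0·(-3) + 3·(-3) = -9 ≠ 0, so rank(C) = 3.
rank(C) = 3 = n, so the pair (A, B) is completely controllable.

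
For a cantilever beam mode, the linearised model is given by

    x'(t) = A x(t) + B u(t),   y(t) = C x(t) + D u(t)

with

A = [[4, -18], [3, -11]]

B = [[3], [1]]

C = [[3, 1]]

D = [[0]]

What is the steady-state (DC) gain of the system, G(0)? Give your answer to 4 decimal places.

5.0000

G(0) = C(-A)^{-1}B + D = -C A^{-1} B + D.
det A = 10, so A^{-1} = (1/10)·adj(A) = [[-11/10, 9/5], [-3/10, 2/5]]
A^{-1} B = [-3/2, -1/2]^T
C A^{-1} B = -5
G(0) = D - C A^{-1} B = 0 - (-5) = 5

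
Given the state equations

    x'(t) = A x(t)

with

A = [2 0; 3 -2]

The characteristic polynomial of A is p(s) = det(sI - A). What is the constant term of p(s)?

-4

For a 2×2 matrix, det(sI - A) = s^2 - (tr A)s + det A.
tr A = 0, det A = -4.
So p(s) = s^2 - 4.
The constant term is -4.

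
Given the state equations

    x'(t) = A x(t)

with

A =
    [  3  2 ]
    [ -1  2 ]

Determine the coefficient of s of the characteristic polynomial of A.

For a 2×2 matrix, det(sI - A) = s^2 - (tr A)s + det A.
tr A = 5, det A = 8.
So p(s) = s^2 - 5s + 8.
The coefficient of s is -5.

-5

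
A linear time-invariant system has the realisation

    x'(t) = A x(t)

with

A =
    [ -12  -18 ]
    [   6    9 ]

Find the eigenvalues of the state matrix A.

det(sI - A) = s^2 - (tr A)s + det A, with tr A = (-12) + 9 = -3 and det A = (-12)·9 - (-18)·6 = -108 - (-108) = 0.
So p(s) = det(sI - A) = s^2 + 3s.
Factor s^2 + 3s: two numbers with sum -3 and product 0 are 0 and -3, so s^2 + 3s = s(s + 3).
Hence p(s) = s (s + 3), with roots -3, 0.
At least one eigenvalue has non-negative real part, so the system is not asymptotically stable.

-3, 0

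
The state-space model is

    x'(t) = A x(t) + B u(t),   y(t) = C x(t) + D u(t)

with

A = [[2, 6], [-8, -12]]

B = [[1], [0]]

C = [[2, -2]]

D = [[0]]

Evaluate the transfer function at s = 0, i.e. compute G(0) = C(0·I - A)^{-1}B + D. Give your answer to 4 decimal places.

1.6667

G(0) = C(-A)^{-1}B + D = -C A^{-1} B + D.
det A = 24, so A^{-1} = (1/24)·adj(A) = [[-1/2, -1/4], [1/3, 1/12]]
A^{-1} B = [-1/2, 1/3]^T
C A^{-1} B = -5/3
G(0) = D - C A^{-1} B = 0 - (-5/3) = 5/3 ≈ 1.6667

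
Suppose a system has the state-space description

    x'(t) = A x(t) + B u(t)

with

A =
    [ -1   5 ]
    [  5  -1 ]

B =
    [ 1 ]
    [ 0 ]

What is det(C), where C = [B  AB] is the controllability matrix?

5

AB = [[-1], [5]]
Controllability matrix C = [B  AB] = [[1, -1], [0, 5]]
det(C) = 1·5 - (-1)·0 = 5 - 0 = 5
Since det(C) ≠ 0, rank(C) = 2 and the system is completely controllable.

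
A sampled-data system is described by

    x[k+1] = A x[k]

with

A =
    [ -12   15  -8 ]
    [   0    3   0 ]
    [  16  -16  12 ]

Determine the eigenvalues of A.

det(zI - A) = z^3 - (tr A)z^2 + (M11 + M22 + M33)z - det A, where Mii is the 2×2 principal minor of A obtained by deleting row i and column i.
tr A = (-12) + 3 + 12 = 3; M11 = 3·12 - 0·(-16) = 36 - 0 = 36; M22 = (-12)·12 - (-8)·16 = -144 - (-128) = -16; M33 = (-12)·3 - 15·0 = -36 - 0 = -36; sum of minors = -16.
det A = (-12)·(3·12 - 0·(-16)) - 15·(0·12 - 0·16) + (-8)·(0·(-16) - 3·16) = (-12)·36 - 15·0 + (-8)·(-48) = -48.
So p(z) = det(zI - A) = z^3 - 3z^2 - 16z + 48.
Rational-root test: any integer root divides 48. Testing small divisors, z = 3 works: p(3) = 27 + (-27) + (-48) + 48 = 0, so (z - 3) is a factor.
Dividing, p(z) = (z - 3)(z^2 - 16).
Factor z^2 - 16: two numbers with sum 0 and product -16 are 4 and -4, so z^2 - 16 = (z - 4)(z + 4).
Hence p(z) = (z - 4) (z - 3) (z + 4), with roots -4, 3, 4.

-4, 3, 4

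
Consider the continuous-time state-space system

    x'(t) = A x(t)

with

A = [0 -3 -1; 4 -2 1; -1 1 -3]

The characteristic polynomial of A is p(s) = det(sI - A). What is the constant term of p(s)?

Expand det(sI - A) for the 3×3 matrix.
p(s) = s^3 + 5s^2 + 16s + 35.
(Check: constant term = det(-A) = (-1)^3 det A = 35; coefficient of s^2 = -tr A = 5.)
The constant term is 35.

35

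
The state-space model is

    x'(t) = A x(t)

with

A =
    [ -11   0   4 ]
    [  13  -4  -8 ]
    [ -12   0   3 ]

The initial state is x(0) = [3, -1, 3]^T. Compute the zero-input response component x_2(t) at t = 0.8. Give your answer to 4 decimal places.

0.5435

det(sI - A) = s^3 - (tr A)s^2 + (M11 + M22 + M33)s - det A, where Mii is the 2×2 principal minor of A obtained by deleting row i and column i.
tr A = (-11) + (-4) + 3 = -12; M11 = (-4)·3 - (-8)·0 = -12 - 0 = -12; M22 = (-11)·3 - 4·(-12) = -33 - (-48) = 15; M33 = (-11)·(-4) - 0·13 = 44 - 0 = 44; sum of minors = 47.
det A = (-11)·((-4)·3 - (-8)·0) - 0·(13·3 - (-8)·(-12)) + 4·(13·0 - (-4)·(-12)) = (-11)·(-12) - 0·(-57) + 4·(-48) = -60.
So p(s) = det(sI - A) = s^3 + 12s^2 + 47s + 60.
Rational-root test: any integer root divides 60. Testing small divisors, s = -3 works: p(-3) = -27 + 108 + (-141) + 60 = 0, so (s + 3) is a factor.
Dividing, p(s) = (s + 3)(s^2 + 9s + 20).
Factor s^2 + 9s + 20: two numbers with sum -9 and product 20 are -4 and -5, so s^2 + 9s + 20 = (s + 4)(s + 5).
Hence p(s) = (s + 3) (s + 4) (s + 5), with roots -5, -4, -3.
The eigenvalues -5, -4, -3 are distinct and real, so A is diagonalisable and x(t) = e^{At} x(0) = V diag(e^{λ_i t}) V^{-1} x(0), where the columns of V are the eigenvectors.
λ = -5: A - (-5)I = [[-6, 0, 4], [13, 1, -8], [-12, 0, 8]]. v must be orthogonal to every row; (row 1) × (row 2) = [-4, 4, -6], so take v_1 = [2, -2, 3]^T.
λ = -4: A - (-4)I = [[-7, 0, 4], [13, 0, -8], [-12, 0, 7]]. v must be orthogonal to every row; (row 1) × (row 2) = [0, -4, 0], so take v_2 = [0, 1, 0]^T.
λ = -3: A - (-3)I = [[-8, 0, 4], [13, -1, -8], [-12, 0, 6]]. v must be orthogonal to every row; (row 1) × (row 2) = [4, -12, 8], so take v_3 = [-1, 3, -2]^T.
V = [v_1 v_2 v_3] = [[2, 0, -1], [-2, 1, 3], [3, 0, -2]] has det V = -1, so V^{-1} = adj(V)/det V = [[2, 0, -1], [-5, 1, 4], [3, 0, -2]].
Modal coordinates z(0) = V^{-1} x(0): 2·3 + 0·(-1) + (-1)·3 = 3; (-5)·3 + 1·(-1) + 4·3 = -4; 3·3 + 0·(-1) + (-2)·3 = 3; so z(0) = [3, -4, 3]^T.
x_2(t) = Σ_i (v_i)_2 · z_i(0) · e^{λ_i t} (row 2 of V times the modal terms).
x_2(0.8) = (-2)·3·e^{-5·0.8} + 1·(-4)·e^{-4·0.8} + 3·3·e^{-3·0.8} = (-6)·0.018316 + (-4)·0.040762 + 9·0.090718 = 0.5435.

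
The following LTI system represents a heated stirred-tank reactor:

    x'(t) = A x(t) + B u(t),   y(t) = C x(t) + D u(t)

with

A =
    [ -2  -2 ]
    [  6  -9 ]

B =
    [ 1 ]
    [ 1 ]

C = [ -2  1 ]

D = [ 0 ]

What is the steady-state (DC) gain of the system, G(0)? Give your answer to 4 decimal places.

-0.2000

G(0) = C(-A)^{-1}B + D = -C A^{-1} B + D.
det A = 30, so A^{-1} = (1/30)·adj(A) = [[-3/10, 1/15], [-1/5, -1/15]]
A^{-1} B = [-7/30, -4/15]^T
C A^{-1} B = 1/5
G(0) = D - C A^{-1} B = 0 - (1/5) = -1/5 ≈ -0.2000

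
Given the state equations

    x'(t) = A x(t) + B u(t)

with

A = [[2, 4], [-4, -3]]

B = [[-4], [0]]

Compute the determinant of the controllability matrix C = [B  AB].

AB = [[-8], [16]]
Controllability matrix C = [B  AB] = [[-4, -8], [0, 16]]
det(C) = (-4)·16 - (-8)·0 = -64 - 0 = -64
Since det(C) ≠ 0, rank(C) = 2 and the system is completely controllable.

-64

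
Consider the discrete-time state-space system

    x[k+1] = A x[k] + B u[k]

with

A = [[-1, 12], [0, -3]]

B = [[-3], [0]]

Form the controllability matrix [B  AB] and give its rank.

AB = [[3], [0]]
Controllability matrix C = [B  AB] = [[-3, 3], [0, 0]]
Every column of C is a scalar multiple of column 1 = [-3, 0] (multipliers 1, -1), so the columns span a one-dimensional space.
C ≠ 0, hence rank(C) = 1.
rank(C) = 1 < n = 2, so the pair (A, B) is not completely controllable.

1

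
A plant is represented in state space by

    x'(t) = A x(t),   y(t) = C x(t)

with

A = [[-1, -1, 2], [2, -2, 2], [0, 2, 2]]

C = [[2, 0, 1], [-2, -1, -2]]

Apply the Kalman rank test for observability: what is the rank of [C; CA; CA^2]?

3

CA = [[-2, 0, 6], [0, 0, -10]]
CA^2 = [[2, 14, 8], [0, -20, -20]]
Observability matrix O = [C; CA; CA^2] = [[2, 0, 1], [-2, -1, -2], [-2, 0, 6], [0, 0, -10], [2, 14, 8], [0, -20, -20]]
Take the 3×3 submatrix of O formed by rows 1, 2, 3: [[2, 0, 1], [-2, -1, -2], [-2, 0, 6]]. Its determinant is 2·((-1)·6 - (-2)·0) - 0·((-2)·6 - (-2)·(-2)) + 1·((-2)·0 - (-1)·(-2)) = 2·(-6) - 0·(-16) + 1·(-2) = -14 ≠ 0.
So rank(O) ≥ 3; since O has 3 columns, rank(O) = 3.
rank(O) = 3 = n, so the pair (A, C) is completely observable.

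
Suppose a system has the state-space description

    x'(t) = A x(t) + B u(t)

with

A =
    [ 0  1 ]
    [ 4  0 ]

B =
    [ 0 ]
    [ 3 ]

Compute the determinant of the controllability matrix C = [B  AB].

-9

AB = [[3], [0]]
Controllability matrix C = [B  AB] = [[0, 3], [3, 0]]
det(C) = 0·0 - 3·3 = 0 - 9 = -9
Since det(C) ≠ 0, rank(C) = 2 and the system is completely controllable.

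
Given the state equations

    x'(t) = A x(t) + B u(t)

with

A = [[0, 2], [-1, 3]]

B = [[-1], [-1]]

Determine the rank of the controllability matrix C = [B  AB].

AB = [[-2], [-2]]
Controllability matrix C = [B  AB] = [[-1, -2], [-1, -2]]
Every column of C is a scalar multiple of column 1 = [-1, -1] (multipliers 1, 2), so the columns span a one-dimensional space.
C ≠ 0, hence rank(C) = 1.
rank(C) = 1 < n = 2, so the pair (A, B) is not completely controllable.

1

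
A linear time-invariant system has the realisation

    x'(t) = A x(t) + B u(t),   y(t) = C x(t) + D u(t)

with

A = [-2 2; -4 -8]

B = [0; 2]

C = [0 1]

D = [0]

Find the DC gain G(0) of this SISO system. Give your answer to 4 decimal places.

G(0) = C(-A)^{-1}B + D = -C A^{-1} B + D.
det A = 24, so A^{-1} = (1/24)·adj(A) = [[-1/3, -1/12], [1/6, -1/12]]
A^{-1} B = [-1/6, -1/6]^T
C A^{-1} B = -1/6
G(0) = D - C A^{-1} B = 0 - (-1/6) = 1/6 ≈ 0.1667

0.1667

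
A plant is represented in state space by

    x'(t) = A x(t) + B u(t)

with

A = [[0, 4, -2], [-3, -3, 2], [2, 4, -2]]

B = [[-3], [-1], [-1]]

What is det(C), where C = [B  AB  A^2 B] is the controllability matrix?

224

AB = [[-2], [10], [-8]]
A^2B = [[56], [-40], [52]]
Controllability matrix C = [B  AB  A^2B] = [[-3, -2, 56], [-1, 10, -40], [-1, -8, 52]]
Expanding along the first row, det(C) = (-3)·(10·52 - (-40)·(-8)) - (-2)·((-1)·52 - (-40)·(-1)) + 56·((-1)·(-8) - 10·(-1)) = (-3)·200 - (-2)·(-92) + 56·18 = 224
Since det(C) ≠ 0, rank(C) = 3 and the system is completely controllable.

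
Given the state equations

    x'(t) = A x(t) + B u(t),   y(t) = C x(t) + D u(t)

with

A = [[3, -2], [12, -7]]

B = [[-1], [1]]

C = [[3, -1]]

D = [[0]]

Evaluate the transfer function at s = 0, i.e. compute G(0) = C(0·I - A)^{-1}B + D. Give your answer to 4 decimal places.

-4.0000

G(0) = C(-A)^{-1}B + D = -C A^{-1} B + D.
det A = 3, so A^{-1} = (1/3)·adj(A) = [[-7/3, 2/3], [-4, 1]]
A^{-1} B = [3, 5]^T
C A^{-1} B = 4
G(0) = D - C A^{-1} B = 0 - (4) = -4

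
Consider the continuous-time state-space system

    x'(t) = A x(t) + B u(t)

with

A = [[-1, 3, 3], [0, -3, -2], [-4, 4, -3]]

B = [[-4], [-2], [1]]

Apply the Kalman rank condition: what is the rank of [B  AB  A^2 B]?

3

AB = [[1], [4], [5]]
A^2B = [[26], [-22], [-3]]
Controllability matrix C = [B  AB  A^2B] = [[-4, 1, 26], [-2, 4, -22], [1, 5, -3]]
det(C) = (-4)·(4·(-3) - (-22)·5) - 1·((-2)·(-3) - (-22)·1) + 26·((-2)·5 - 4·1) = (-4)·98 - 1·28 + 26·(-14) = -784 ≠ 0, so rank(C) = 3.
rank(C) = 3 = n, so the pair (A, B) is completely controllable.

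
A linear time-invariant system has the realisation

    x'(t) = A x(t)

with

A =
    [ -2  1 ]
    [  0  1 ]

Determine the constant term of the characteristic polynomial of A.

For a 2×2 matrix, det(sI - A) = s^2 - (tr A)s + det A.
tr A = -1, det A = -2.
So p(s) = s^2 + s - 2.
The constant term is -2.

-2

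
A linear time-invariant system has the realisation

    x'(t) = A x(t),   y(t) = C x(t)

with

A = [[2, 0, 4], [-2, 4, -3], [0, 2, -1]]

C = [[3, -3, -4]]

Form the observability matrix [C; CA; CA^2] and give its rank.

3

CA = [[12, -20, 25]]
CA^2 = [[64, -30, 83]]
Observability matrix O = [C; CA; CA^2] = [[3, -3, -4], [12, -20, 25], [64, -30, 83]]
det(O) = 3·((-20)·83 - 25·(-30)) - (-3)·(12·83 - 25·64) + (-4)·(12·(-30) - (-20)·64) = 3·(-910) - (-3)·(-604) + (-4)·920 = -8222 ≠ 0, so rank(O) = 3.
rank(O) = 3 = n, so the pair (A, C) is completely observable.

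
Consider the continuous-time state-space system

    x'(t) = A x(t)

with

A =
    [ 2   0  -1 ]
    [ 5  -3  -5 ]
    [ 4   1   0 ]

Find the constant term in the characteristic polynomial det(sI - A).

Expand det(sI - A) for the 3×3 matrix.
p(s) = s^3 + s^2 + 3s + 7.
(Check: constant term = det(-A) = (-1)^3 det A = 7; coefficient of s^2 = -tr A = 1.)
The constant term is 7.

7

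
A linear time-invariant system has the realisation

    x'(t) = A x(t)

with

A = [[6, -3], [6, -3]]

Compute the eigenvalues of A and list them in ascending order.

0, 3

det(sI - A) = s^2 - (tr A)s + det A, with tr A = 6 + (-3) = 3 and det A = 6·(-3) - (-3)·6 = -18 - (-18) = 0.
So p(s) = det(sI - A) = s^2 - 3s.
Factor s^2 - 3s: two numbers with sum 3 and product 0 are 3 and 0, so s^2 - 3s = s(s - 3).
Hence p(s) = s (s - 3), with roots 0, 3.
At least one eigenvalue has non-negative real part, so the system is not asymptotically stable.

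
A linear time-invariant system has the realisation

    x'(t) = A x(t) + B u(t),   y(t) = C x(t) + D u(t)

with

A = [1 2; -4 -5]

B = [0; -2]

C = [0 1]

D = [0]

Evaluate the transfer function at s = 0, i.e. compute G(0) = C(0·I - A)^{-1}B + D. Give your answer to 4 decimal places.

0.6667

G(0) = C(-A)^{-1}B + D = -C A^{-1} B + D.
det A = 3, so A^{-1} = (1/3)·adj(A) = [[-5/3, -2/3], [4/3, 1/3]]
A^{-1} B = [4/3, -2/3]^T
C A^{-1} B = -2/3
G(0) = D - C A^{-1} B = 0 - (-2/3) = 2/3 ≈ 0.6667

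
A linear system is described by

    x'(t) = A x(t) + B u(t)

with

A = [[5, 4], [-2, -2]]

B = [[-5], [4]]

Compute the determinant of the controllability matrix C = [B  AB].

26

AB = [[-9], [2]]
Controllability matrix C = [B  AB] = [[-5, -9], [4, 2]]
det(C) = (-5)·2 - (-9)·4 = -10 - (-36) = 26
Since det(C) ≠ 0, rank(C) = 2 and the system is completely controllable.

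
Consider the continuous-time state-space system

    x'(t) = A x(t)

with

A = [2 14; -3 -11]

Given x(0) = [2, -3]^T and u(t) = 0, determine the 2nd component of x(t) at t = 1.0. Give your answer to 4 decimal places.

0.1187

det(sI - A) = s^2 - (tr A)s + det A, with tr A = 2 + (-11) = -9 and det A = 2·(-11) - 14·(-3) = -22 - (-42) = 20.
So p(s) = det(sI - A) = s^2 + 9s + 20.
Factor s^2 + 9s + 20: two numbers with sum -9 and product 20 are -4 and -5, so s^2 + 9s + 20 = (s + 4)(s + 5).
Hence p(s) = (s + 4) (s + 5), with roots -5, -4.
The eigenvalues -5, -4 are distinct and real, so A is diagonalisable and x(t) = e^{At} x(0) = V diag(e^{λ_i t}) V^{-1} x(0), where the columns of V are the eigenvectors.
λ = -5: A - (-5)I = [[7, 14], [-3, -6]]. Row 1 gives 7·v1 + 14·v2 = 0, so take v_1 = [-2, 1]^T.
λ = -4: A - (-4)I = [[6, 14], [-3, -7]]. Row 1 gives 6·v1 + 14·v2 = 0, so take v_2 = [-7, 3]^T.
V = [v_1 v_2] = [[-2, -7], [1, 3]] has det V = 1, so V^{-1} = adj(V)/det V = [[3, 7], [-1, -2]].
Modal coordinates z(0) = V^{-1} x(0): 3·2 + 7·(-3) = -15; (-1)·2 + (-2)·(-3) = 4; so z(0) = [-15, 4]^T.
x_2(t) = Σ_i (v_i)_2 · z_i(0) · e^{λ_i t} (row 2 of V times the modal terms).
x_2(1.0) = 1·(-15)·e^{-5·1.0} + 3·4·e^{-4·1.0} = (-15)·0.006738 + 12·0.018316 = 0.1187.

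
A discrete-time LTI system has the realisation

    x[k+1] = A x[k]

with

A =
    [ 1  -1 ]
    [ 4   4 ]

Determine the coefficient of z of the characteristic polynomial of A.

-5

For a 2×2 matrix, det(zI - A) = z^2 - (tr A)z + det A.
tr A = 5, det A = 8.
So p(z) = z^2 - 5z + 8.
The coefficient of z is -5.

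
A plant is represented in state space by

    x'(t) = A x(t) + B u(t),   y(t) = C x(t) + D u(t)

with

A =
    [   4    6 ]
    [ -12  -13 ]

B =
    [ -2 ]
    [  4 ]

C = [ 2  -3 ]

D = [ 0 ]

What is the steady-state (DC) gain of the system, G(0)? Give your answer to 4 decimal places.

-1.4000

G(0) = C(-A)^{-1}B + D = -C A^{-1} B + D.
det A = 20, so A^{-1} = (1/20)·adj(A) = [[-13/20, -3/10], [3/5, 1/5]]
A^{-1} B = [1/10, -2/5]^T
C A^{-1} B = 7/5
G(0) = D - C A^{-1} B = 0 - (7/5) = -7/5 ≈ -1.4000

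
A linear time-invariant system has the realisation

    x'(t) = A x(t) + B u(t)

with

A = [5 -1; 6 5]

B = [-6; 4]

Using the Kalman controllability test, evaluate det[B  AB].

232

AB = [[-34], [-16]]
Controllability matrix C = [B  AB] = [[-6, -34], [4, -16]]
det(C) = (-6)·(-16) - (-34)·4 = 96 - (-136) = 232
Since det(C) ≠ 0, rank(C) = 2 and the system is completely controllable.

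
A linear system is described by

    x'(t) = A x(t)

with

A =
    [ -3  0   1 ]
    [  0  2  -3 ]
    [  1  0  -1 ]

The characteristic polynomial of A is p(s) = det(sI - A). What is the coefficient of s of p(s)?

-6

Expand det(sI - A) for the 3×3 matrix.
p(s) = s^3 + 2s^2 - 6s - 4.
(Check: constant term = det(-A) = (-1)^3 det A = -4; coefficient of s^2 = -tr A = 2.)
The coefficient of s is -6.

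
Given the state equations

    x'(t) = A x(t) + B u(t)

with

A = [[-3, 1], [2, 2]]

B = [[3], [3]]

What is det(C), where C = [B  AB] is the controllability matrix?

AB = [[-6], [12]]
Controllability matrix C = [B  AB] = [[3, -6], [3, 12]]
det(C) = 3·12 - (-6)·3 = 36 - (-18) = 54
Since det(C) ≠ 0, rank(C) = 2 and the system is completely controllable.

54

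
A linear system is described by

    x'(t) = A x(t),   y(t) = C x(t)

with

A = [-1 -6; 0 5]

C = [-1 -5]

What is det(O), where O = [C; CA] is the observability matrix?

CA = [[1, -19]]
Observability matrix O = [C; CA] = [[-1, -5], [1, -19]]
det(O) = (-1)·(-19) - (-5)·1 = 19 - (-5) = 24
Since det(O) ≠ 0, rank(O) = 2 and the system is completely observable.

24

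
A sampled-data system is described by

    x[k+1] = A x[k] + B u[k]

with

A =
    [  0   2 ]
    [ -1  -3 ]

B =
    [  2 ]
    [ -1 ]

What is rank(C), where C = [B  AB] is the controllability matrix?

1

AB = [[-2], [1]]
Controllability matrix C = [B  AB] = [[2, -2], [-1, 1]]
Every column of C is a scalar multiple of column 1 = [2, -1] (multipliers 1, -1), so the columns span a one-dimensional space.
C ≠ 0, hence rank(C) = 1.
rank(C) = 1 < n = 2, so the pair (A, B) is not completely controllable.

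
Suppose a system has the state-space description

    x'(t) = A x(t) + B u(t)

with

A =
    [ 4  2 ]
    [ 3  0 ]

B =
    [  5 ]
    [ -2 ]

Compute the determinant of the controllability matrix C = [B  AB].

AB = [[16], [15]]
Controllability matrix C = [B  AB] = [[5, 16], [-2, 15]]
det(C) = 5·15 - 16·(-2) = 75 - (-32) = 107
Since det(C) ≠ 0, rank(C) = 2 and the system is completely controllable.

107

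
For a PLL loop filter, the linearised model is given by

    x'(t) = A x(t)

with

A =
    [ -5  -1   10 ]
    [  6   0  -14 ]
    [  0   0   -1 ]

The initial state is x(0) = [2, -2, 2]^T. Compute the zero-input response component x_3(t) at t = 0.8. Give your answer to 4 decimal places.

0.8987

det(sI - A) = s^3 - (tr A)s^2 + (M11 + M22 + M33)s - det A, where Mii is the 2×2 principal minor of A obtained by deleting row i and column i.
tr A = (-5) + 0 + (-1) = -6; M11 = 0·(-1) - (-14)·0 = 0 - 0 = 0; M22 = (-5)·(-1) - 10·0 = 5 - 0 = 5; M33 = (-5)·0 - (-1)·6 = 0 - (-6) = 6; sum of minors = 11.
det A = (-5)·(0·(-1) - (-14)·0) - (-1)·(6·(-1) - (-14)·0) + 10·(6·0 - 0·0) = (-5)·0 - (-1)·(-6) + 10·0 = -6.
So p(s) = det(sI - A) = s^3 + 6s^2 + 11s + 6.
Rational-root test: any integer root divides 6. Testing small divisors, s = -1 works: p(-1) = -1 + 6 + (-11) + 6 = 0, so (s + 1) is a factor.
Dividing, p(s) = (s + 1)(s^2 + 5s + 6).
Factor s^2 + 5s + 6: two numbers with sum -5 and product 6 are -2 and -3, so s^2 + 5s + 6 = (s + 2)(s + 3).
Hence p(s) = (s + 1) (s + 2) (s + 3), with roots -3, -2, -1.
The eigenvalues -3, -2, -1 are distinct and real, so A is diagonalisable and x(t) = e^{At} x(0) = V diag(e^{λ_i t}) V^{-1} x(0), where the columns of V are the eigenvectors.
λ = -3: A - (-3)I = [[-2, -1, 10], [6, 3, -14], [0, 0, 2]]. v must be orthogonal to every row; (row 1) × (row 2) = [-16, 32, 0], so take v_1 = [1, -2, 0]^T.
λ = -2: A - (-2)I = [[-3, -1, 10], [6, 2, -14], [0, 0, 1]]. v must be orthogonal to every row; (row 1) × (row 2) = [-6, 18, 0], so take v_2 = [-1, 3, 0]^T.
λ = -1: A - (-1)I = [[-4, -1, 10], [6, 1, -14], [0, 0, 0]]. v must be orthogonal to every row; (row 1) × (row 2) = [4, 4, 2], so take v_3 = [2, 2, 1]^T.
V = [v_1 v_2 v_3] = [[1, -1, 2], [-2, 3, 2], [0, 0, 1]] has det V = 1, so V^{-1} = adj(V)/det V = [[3, 1, -8], [2, 1, -6], [0, 0, 1]].
Modal coordinates z(0) = V^{-1} x(0): 3·2 + 1·(-2) + (-8)·2 = -12; 2·2 + 1·(-2) + (-6)·2 = -10; 0·2 + 0·(-2) + 1·2 = 2; so z(0) = [-12, -10, 2]^T.
x_3(t) = Σ_i (v_i)_3 · z_i(0) · e^{λ_i t} (row 3 of V times the modal terms).
x_3(0.8) = 0·(-12)·e^{-3·0.8} + 0·(-10)·e^{-2·0.8} + 1·2·e^{-1·0.8} = 0·0.090718 + 0·0.201897 + 2·0.449329 = 0.8987.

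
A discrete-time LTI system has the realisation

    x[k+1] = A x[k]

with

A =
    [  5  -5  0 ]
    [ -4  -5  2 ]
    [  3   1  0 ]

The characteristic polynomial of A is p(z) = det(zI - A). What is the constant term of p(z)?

40

Expand det(zI - A) for the 3×3 matrix.
p(z) = z^3 - 47z + 40.
(Check: constant term = det(-A) = (-1)^3 det A = 40; coefficient of z^2 = -tr A = 0.)
The constant term is 40.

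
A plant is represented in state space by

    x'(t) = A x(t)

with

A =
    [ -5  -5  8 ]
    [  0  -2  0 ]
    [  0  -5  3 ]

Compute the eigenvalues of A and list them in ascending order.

det(sI - A) = s^3 - (tr A)s^2 + (M11 + M22 + M33)s - det A, where Mii is the 2×2 principal minor of A obtained by deleting row i and column i.
tr A = (-5) + (-2) + 3 = -4; M11 = (-2)·3 - 0·(-5) = -6 - 0 = -6; M22 = (-5)·3 - 8·0 = -15 - 0 = -15; M33 = (-5)·(-2) - (-5)·0 = 10 - 0 = 10; sum of minors = -11.
det A = (-5)·((-2)·3 - 0·(-5)) - (-5)·(0·3 - 0·0) + 8·(0·(-5) - (-2)·0) = (-5)·(-6) - (-5)·0 + 8·0 = 30.
So p(s) = det(sI - A) = s^3 + 4s^2 - 11s - 30.
Rational-root test: any integer root divides -30. Testing small divisors, s = -2 works: p(-2) = -8 + 16 + 22 + (-30) = 0, so (s + 2) is a factor.
Dividing, p(s) = (s + 2)(s^2 + 2s - 15).
Factor s^2 + 2s - 15: two numbers with sum -2 and product -15 are 3 and -5, so s^2 + 2s - 15 = (s - 3)(s + 5).
Hence p(s) = (s - 3) (s + 2) (s + 5), with roots -5, -2, 3.
At least one eigenvalue has non-negative real part, so the system is not asymptotically stable.

-5, -2, 3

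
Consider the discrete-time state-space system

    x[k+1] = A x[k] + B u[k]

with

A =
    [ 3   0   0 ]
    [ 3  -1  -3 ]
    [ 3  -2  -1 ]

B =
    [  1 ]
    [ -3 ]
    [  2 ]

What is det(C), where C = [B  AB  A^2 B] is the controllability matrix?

AB = [[3], [0], [7]]
A^2B = [[9], [-12], [2]]
Controllability matrix C = [B  AB  A^2B] = [[1, 3, 9], [-3, 0, -12], [2, 7, 2]]
Expanding along the first row, det(C) = 1·(0·2 - (-12)·7) - 3·((-3)·2 - (-12)·2) + 9·((-3)·7 - 0·2) = 1·84 - 3·18 + 9·(-21) = -159
Since det(C) ≠ 0, rank(C) = 3 and the system is completely controllable.

-159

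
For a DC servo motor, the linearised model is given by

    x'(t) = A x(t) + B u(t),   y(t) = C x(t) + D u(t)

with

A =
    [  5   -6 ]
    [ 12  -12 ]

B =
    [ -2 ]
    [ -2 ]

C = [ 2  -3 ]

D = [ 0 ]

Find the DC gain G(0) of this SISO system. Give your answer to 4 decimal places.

G(0) = C(-A)^{-1}B + D = -C A^{-1} B + D.
det A = 12, so A^{-1} = (1/12)·adj(A) = [[-1, 1/2], [-1, 5/12]]
A^{-1} B = [1, 7/6]^T
C A^{-1} B = -3/2
G(0) = D - C A^{-1} B = 0 - (-3/2) = 3/2 ≈ 1.5000

1.5000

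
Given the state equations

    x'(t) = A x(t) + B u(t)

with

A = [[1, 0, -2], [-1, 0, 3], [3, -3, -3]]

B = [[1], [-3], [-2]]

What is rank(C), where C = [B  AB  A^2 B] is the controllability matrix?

AB = [[5], [-7], [18]]
A^2B = [[-31], [49], [-18]]
Controllability matrix C = [B  AB  A^2B] = [[1, 5, -31], [-3, -7, 49], [-2, 18, -18]]
det(C) = 1·((-7)·(-18) - 49·18) - 5·((-3)·(-18) - 49·(-2)) + (-31)·((-3)·18 - (-7)·(-2)) = 1·(-756) - 5·152 + (-31)·(-68) = 592 ≠ 0, so rank(C) = 3.
rank(C) = 3 = n, so the pair (A, B) is completely controllable.

3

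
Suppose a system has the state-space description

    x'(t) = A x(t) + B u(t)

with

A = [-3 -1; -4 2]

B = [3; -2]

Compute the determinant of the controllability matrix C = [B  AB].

AB = [[-7], [-16]]
Controllability matrix C = [B  AB] = [[3, -7], [-2, -16]]
det(C) = 3·(-16) - (-7)·(-2) = -48 - 14 = -62
Since det(C) ≠ 0, rank(C) = 2 and the system is completely controllable.

-62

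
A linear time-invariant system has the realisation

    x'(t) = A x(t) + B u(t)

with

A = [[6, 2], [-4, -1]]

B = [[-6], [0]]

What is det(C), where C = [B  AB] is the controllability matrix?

AB = [[-36], [24]]
Controllability matrix C = [B  AB] = [[-6, -36], [0, 24]]
det(C) = (-6)·24 - (-36)·0 = -144 - 0 = -144
Since det(C) ≠ 0, rank(C) = 2 and the system is completely controllable.

-144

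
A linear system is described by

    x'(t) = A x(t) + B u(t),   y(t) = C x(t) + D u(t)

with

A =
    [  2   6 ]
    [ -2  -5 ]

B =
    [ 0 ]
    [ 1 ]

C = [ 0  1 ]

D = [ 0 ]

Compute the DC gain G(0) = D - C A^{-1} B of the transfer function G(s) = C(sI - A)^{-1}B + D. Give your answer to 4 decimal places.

G(0) = C(-A)^{-1}B + D = -C A^{-1} B + D.
det A = 2, so A^{-1} = (1/2)·adj(A) = [[-5/2, -3], [1, 1]]
A^{-1} B = [-3, 1]^T
C A^{-1} B = 1
G(0) = D - C A^{-1} B = 0 - (1) = -1

-1.0000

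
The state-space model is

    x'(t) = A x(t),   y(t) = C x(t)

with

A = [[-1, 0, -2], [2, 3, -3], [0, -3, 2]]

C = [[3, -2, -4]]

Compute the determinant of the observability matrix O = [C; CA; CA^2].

2864

CA = [[-7, 6, -8]]
CA^2 = [[19, 42, -20]]
Observability matrix O = [C; CA; CA^2] = [[3, -2, -4], [-7, 6, -8], [19, 42, -20]]
Expanding along the first row, det(O) = 3·(6·(-20) - (-8)·42) - (-2)·((-7)·(-20) - (-8)·19) + (-4)·((-7)·42 - 6·19) = 3·216 - (-2)·292 + (-4)·(-408) = 2864
Since det(O) ≠ 0, rank(O) = 3 and the system is completely observable.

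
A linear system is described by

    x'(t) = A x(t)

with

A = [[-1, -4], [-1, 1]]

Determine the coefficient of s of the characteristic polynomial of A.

0

For a 2×2 matrix, det(sI - A) = s^2 - (tr A)s + det A.
tr A = 0, det A = -5.
So p(s) = s^2 - 5.
The coefficient of s is 0.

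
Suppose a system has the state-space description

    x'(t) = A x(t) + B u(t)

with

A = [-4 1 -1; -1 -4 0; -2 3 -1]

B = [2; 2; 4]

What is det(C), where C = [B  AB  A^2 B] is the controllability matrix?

-648

AB = [[-10], [-10], [-2]]
A^2B = [[32], [50], [-8]]
Controllability matrix C = [B  AB  A^2B] = [[2, -10, 32], [2, -10, 50], [4, -2, -8]]
Expanding along the first row, det(C) = 2·((-10)·(-8) - 50·(-2)) - (-10)·(2·(-8) - 50·4) + 32·(2·(-2) - (-10)·4) = 2·180 - (-10)·(-216) + 32·36 = -648
Since det(C) ≠ 0, rank(C) = 3 and the system is completely controllable.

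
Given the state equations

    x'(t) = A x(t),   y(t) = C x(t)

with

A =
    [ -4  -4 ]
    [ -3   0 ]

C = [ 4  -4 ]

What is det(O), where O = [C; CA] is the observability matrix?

-80

CA = [[-4, -16]]
Observability matrix O = [C; CA] = [[4, -4], [-4, -16]]
det(O) = 4·(-16) - (-4)·(-4) = -64 - 16 = -80
Since det(O) ≠ 0, rank(O) = 2 and the system is completely observable.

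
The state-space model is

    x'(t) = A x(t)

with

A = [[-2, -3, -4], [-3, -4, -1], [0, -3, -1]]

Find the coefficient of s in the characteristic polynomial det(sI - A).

2

Expand det(sI - A) for the 3×3 matrix.
p(s) = s^3 + 7s^2 + 2s + 29.
(Check: constant term = det(-A) = (-1)^3 det A = 29; coefficient of s^2 = -tr A = 7.)
The coefficient of s is 2.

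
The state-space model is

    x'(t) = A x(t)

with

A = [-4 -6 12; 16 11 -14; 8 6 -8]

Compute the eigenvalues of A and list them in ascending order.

-4, -1, 4

det(sI - A) = s^3 - (tr A)s^2 + (M11 + M22 + M33)s - det A, where Mii is the 2×2 principal minor of A obtained by deleting row i and column i.
tr A = (-4) + 11 + (-8) = -1; M11 = 11·(-8) - (-14)·6 = -88 - (-84) = -4; M22 = (-4)·(-8) - 12·8 = 32 - 96 = -64; M33 = (-4)·11 - (-6)·16 = -44 - (-96) = 52; sum of minors = -16.
det A = (-4)·(11·(-8) - (-14)·6) - (-6)·(16·(-8) - (-14)·8) + 12·(16·6 - 11·8) = (-4)·(-4) - (-6)·(-16) + 12·8 = 16.
So p(s) = det(sI - A) = s^3 + s^2 - 16s - 16.
Rational-root test: any integer root divides -16. Testing small divisors, s = -1 works: p(-1) = -1 + 1 + 16 + (-16) = 0, so (s + 1) is a factor.
Dividing, p(s) = (s + 1)(s^2 - 16).
Factor s^2 - 16: two numbers with sum 0 and product -16 are 4 and -4, so s^2 - 16 = (s - 4)(s + 4).
Hence p(s) = (s - 4) (s + 1) (s + 4), with roots -4, -1, 4.
At least one eigenvalue has non-negative real part, so the system is not asymptotically stable.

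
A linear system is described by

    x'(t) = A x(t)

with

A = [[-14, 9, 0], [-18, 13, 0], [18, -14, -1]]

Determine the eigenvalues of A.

det(sI - A) = s^3 - (tr A)s^2 + (M11 + M22 + M33)s - det A, where Mii is the 2×2 principal minor of A obtained by deleting row i and column i.
tr A = (-14) + 13 + (-1) = -2; M11 = 13·(-1) - 0·(-14) = -13 - 0 = -13; M22 = (-14)·(-1) - 0·18 = 14 - 0 = 14; M33 = (-14)·13 - 9·(-18) = -182 - (-162) = -20; sum of minors = -19.
det A = (-14)·(13·(-1) - 0·(-14)) - 9·((-18)·(-1) - 0·18) + 0·((-18)·(-14) - 13·18) = (-14)·(-13) - 9·18 + 0·18 = 20.
So p(s) = det(sI - A) = s^3 + 2s^2 - 19s - 20.
Rational-root test: any integer root divides -20. Testing small divisors, s = -1 works: p(-1) = -1 + 2 + 19 + (-20) = 0, so (s + 1) is a factor.
Dividing, p(s) = (s + 1)(s^2 + s - 20).
Factor s^2 + s - 20: two numbers with sum -1 and product -20 are 4 and -5, so s^2 + s - 20 = (s - 4)(s + 5).
Hence p(s) = (s - 4) (s + 1) (s + 5), with roots -5, -1, 4.
At least one eigenvalue has non-negative real part, so the system is not asymptotically stable.

-5, -1, 4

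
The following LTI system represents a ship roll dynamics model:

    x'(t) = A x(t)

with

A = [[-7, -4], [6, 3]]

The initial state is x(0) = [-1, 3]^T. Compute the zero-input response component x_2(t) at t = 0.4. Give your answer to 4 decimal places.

det(sI - A) = s^2 - (tr A)s + det A, with tr A = (-7) + 3 = -4 and det A = (-7)·3 - (-4)·6 = -21 - (-24) = 3.
So p(s) = det(sI - A) = s^2 + 4s + 3.
Factor s^2 + 4s + 3: two numbers with sum -4 and product 3 are -1 and -3, so s^2 + 4s + 3 = (s + 1)(s + 3).
Hence p(s) = (s + 1) (s + 3), with roots -3, -1.
The eigenvalues -3, -1 are distinct and real, so A is diagonalisable and x(t) = e^{At} x(0) = V diag(e^{λ_i t}) V^{-1} x(0), where the columns of V are the eigenvectors.
λ = -3: A - (-3)I = [[-4, -4], [6, 6]]. Row 1 gives (-4)·v1 + (-4)·v2 = 0, so take v_1 = [1, -1]^T.
λ = -1: A - (-1)I = [[-6, -4], [6, 4]]. Row 1 gives (-6)·v1 + (-4)·v2 = 0, so take v_2 = [-2, 3]^T.
V = [v_1 v_2] = [[1, -2], [-1, 3]] has det V = 1, so V^{-1} = adj(V)/det V = [[3, 2], [1, 1]].
Modal coordinates z(0) = V^{-1} x(0): 3·(-1) + 2·3 = 3; 1·(-1) + 1·3 = 2; so z(0) = [3, 2]^T.
x_2(t) = Σ_i (v_i)_2 · z_i(0) · e^{λ_i t} (row 2 of V times the modal terms).
x_2(0.4) = (-1)·3·e^{-3·0.4} + 3·2·e^{-1·0.4} = (-3)·0.301194 + 6·0.670320 = 3.1183.

3.1183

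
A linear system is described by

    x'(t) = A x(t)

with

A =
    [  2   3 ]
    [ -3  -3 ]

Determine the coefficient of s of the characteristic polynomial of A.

1

For a 2×2 matrix, det(sI - A) = s^2 - (tr A)s + det A.
tr A = -1, det A = 3.
So p(s) = s^2 + s + 3.
The coefficient of s is 1.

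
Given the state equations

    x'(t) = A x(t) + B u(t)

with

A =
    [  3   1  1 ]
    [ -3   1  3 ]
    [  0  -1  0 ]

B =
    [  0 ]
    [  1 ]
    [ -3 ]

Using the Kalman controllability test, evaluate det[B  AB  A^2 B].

AB = [[-2], [-8], [-1]]
A^2B = [[-15], [-5], [8]]
Controllability matrix C = [B  AB  A^2B] = [[0, -2, -15], [1, -8, -5], [-3, -1, 8]]
Expanding along the first row, det(C) = 0·((-8)·8 - (-5)·(-1)) - (-2)·(1·8 - (-5)·(-3)) + (-15)·(1·(-1) - (-8)·(-3)) = 0·(-69) - (-2)·(-7) + (-15)·(-25) = 361
Since det(C) ≠ 0, rank(C) = 3 and the system is completely controllable.

361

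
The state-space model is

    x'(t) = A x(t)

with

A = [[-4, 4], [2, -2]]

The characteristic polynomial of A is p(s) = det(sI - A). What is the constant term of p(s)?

0

For a 2×2 matrix, det(sI - A) = s^2 - (tr A)s + det A.
tr A = -6, det A = 0.
So p(s) = s^2 + 6s.
The constant term is 0.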